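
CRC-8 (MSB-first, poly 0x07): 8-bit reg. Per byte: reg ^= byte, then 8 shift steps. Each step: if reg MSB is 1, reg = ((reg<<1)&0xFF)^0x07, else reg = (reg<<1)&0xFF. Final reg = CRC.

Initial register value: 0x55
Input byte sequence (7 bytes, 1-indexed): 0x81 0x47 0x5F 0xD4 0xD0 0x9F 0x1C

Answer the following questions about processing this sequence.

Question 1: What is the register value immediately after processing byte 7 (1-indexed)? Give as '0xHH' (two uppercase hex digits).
Answer: 0xC6

Derivation:
After byte 1 (0x81): reg=0x22
After byte 2 (0x47): reg=0x3C
After byte 3 (0x5F): reg=0x2E
After byte 4 (0xD4): reg=0xE8
After byte 5 (0xD0): reg=0xA8
After byte 6 (0x9F): reg=0x85
After byte 7 (0x1C): reg=0xC6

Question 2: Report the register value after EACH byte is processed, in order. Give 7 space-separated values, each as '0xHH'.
0x22 0x3C 0x2E 0xE8 0xA8 0x85 0xC6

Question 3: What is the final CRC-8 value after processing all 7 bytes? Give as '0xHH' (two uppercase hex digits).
After byte 1 (0x81): reg=0x22
After byte 2 (0x47): reg=0x3C
After byte 3 (0x5F): reg=0x2E
After byte 4 (0xD4): reg=0xE8
After byte 5 (0xD0): reg=0xA8
After byte 6 (0x9F): reg=0x85
After byte 7 (0x1C): reg=0xC6

Answer: 0xC6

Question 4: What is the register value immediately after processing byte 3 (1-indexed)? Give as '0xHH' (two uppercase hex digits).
Answer: 0x2E

Derivation:
After byte 1 (0x81): reg=0x22
After byte 2 (0x47): reg=0x3C
After byte 3 (0x5F): reg=0x2E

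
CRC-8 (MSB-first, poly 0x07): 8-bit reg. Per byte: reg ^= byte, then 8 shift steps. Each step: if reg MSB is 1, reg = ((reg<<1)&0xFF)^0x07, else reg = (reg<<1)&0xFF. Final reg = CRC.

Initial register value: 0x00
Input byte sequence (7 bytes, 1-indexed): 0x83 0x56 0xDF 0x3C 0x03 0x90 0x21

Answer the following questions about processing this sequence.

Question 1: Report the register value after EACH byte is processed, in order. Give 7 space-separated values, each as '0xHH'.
0x80 0x2C 0xD7 0x9F 0xDD 0xE4 0x55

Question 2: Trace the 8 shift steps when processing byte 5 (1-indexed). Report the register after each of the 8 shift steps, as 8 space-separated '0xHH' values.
After byte 1 (0x83): reg=0x80
After byte 2 (0x56): reg=0x2C
After byte 3 (0xDF): reg=0xD7
After byte 4 (0x3C): reg=0x9F
Register before byte 5: 0x9F
After XOR with byte 0x03: 0x9C

Answer: 0x3F 0x7E 0xFC 0xFF 0xF9 0xF5 0xED 0xDD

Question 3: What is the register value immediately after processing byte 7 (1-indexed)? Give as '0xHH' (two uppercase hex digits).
After byte 1 (0x83): reg=0x80
After byte 2 (0x56): reg=0x2C
After byte 3 (0xDF): reg=0xD7
After byte 4 (0x3C): reg=0x9F
After byte 5 (0x03): reg=0xDD
After byte 6 (0x90): reg=0xE4
After byte 7 (0x21): reg=0x55

Answer: 0x55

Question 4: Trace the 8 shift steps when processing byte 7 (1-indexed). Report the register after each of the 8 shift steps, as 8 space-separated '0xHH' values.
Answer: 0x8D 0x1D 0x3A 0x74 0xE8 0xD7 0xA9 0x55

Derivation:
After byte 1 (0x83): reg=0x80
After byte 2 (0x56): reg=0x2C
After byte 3 (0xDF): reg=0xD7
After byte 4 (0x3C): reg=0x9F
After byte 5 (0x03): reg=0xDD
After byte 6 (0x90): reg=0xE4
Register before byte 7: 0xE4
After XOR with byte 0x21: 0xC5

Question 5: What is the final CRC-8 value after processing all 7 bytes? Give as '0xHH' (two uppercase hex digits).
After byte 1 (0x83): reg=0x80
After byte 2 (0x56): reg=0x2C
After byte 3 (0xDF): reg=0xD7
After byte 4 (0x3C): reg=0x9F
After byte 5 (0x03): reg=0xDD
After byte 6 (0x90): reg=0xE4
After byte 7 (0x21): reg=0x55

Answer: 0x55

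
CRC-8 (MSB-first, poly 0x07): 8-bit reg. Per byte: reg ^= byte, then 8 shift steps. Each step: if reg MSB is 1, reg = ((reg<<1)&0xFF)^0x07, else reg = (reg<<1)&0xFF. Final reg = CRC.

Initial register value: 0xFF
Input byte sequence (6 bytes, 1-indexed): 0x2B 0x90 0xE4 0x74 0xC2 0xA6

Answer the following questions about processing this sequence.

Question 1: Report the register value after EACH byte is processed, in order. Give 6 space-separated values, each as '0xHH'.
0x22 0x17 0xD7 0x60 0x67 0x49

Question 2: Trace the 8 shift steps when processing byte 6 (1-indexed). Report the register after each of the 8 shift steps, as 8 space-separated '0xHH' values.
After byte 1 (0x2B): reg=0x22
After byte 2 (0x90): reg=0x17
After byte 3 (0xE4): reg=0xD7
After byte 4 (0x74): reg=0x60
After byte 5 (0xC2): reg=0x67
Register before byte 6: 0x67
After XOR with byte 0xA6: 0xC1

Answer: 0x85 0x0D 0x1A 0x34 0x68 0xD0 0xA7 0x49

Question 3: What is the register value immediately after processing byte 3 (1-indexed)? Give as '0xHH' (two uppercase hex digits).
Answer: 0xD7

Derivation:
After byte 1 (0x2B): reg=0x22
After byte 2 (0x90): reg=0x17
After byte 3 (0xE4): reg=0xD7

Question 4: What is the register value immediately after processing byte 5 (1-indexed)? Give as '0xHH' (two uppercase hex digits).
After byte 1 (0x2B): reg=0x22
After byte 2 (0x90): reg=0x17
After byte 3 (0xE4): reg=0xD7
After byte 4 (0x74): reg=0x60
After byte 5 (0xC2): reg=0x67

Answer: 0x67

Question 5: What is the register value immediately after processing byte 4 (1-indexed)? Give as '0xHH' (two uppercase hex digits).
After byte 1 (0x2B): reg=0x22
After byte 2 (0x90): reg=0x17
After byte 3 (0xE4): reg=0xD7
After byte 4 (0x74): reg=0x60

Answer: 0x60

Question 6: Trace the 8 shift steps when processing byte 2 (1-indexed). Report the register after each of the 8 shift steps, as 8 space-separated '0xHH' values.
Answer: 0x63 0xC6 0x8B 0x11 0x22 0x44 0x88 0x17

Derivation:
After byte 1 (0x2B): reg=0x22
Register before byte 2: 0x22
After XOR with byte 0x90: 0xB2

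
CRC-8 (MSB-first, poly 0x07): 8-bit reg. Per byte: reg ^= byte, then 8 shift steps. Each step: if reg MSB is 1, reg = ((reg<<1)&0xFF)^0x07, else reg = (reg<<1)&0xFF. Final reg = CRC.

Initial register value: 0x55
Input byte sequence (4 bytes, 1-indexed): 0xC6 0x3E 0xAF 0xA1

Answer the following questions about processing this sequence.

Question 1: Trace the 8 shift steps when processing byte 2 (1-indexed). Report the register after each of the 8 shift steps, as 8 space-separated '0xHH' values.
After byte 1 (0xC6): reg=0xF0
Register before byte 2: 0xF0
After XOR with byte 0x3E: 0xCE

Answer: 0x9B 0x31 0x62 0xC4 0x8F 0x19 0x32 0x64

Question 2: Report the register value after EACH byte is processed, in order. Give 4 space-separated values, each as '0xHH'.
0xF0 0x64 0x7F 0x14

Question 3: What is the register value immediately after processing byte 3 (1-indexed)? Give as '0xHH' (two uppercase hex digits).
Answer: 0x7F

Derivation:
After byte 1 (0xC6): reg=0xF0
After byte 2 (0x3E): reg=0x64
After byte 3 (0xAF): reg=0x7F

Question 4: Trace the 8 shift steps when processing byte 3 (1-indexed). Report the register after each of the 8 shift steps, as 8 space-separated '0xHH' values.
After byte 1 (0xC6): reg=0xF0
After byte 2 (0x3E): reg=0x64
Register before byte 3: 0x64
After XOR with byte 0xAF: 0xCB

Answer: 0x91 0x25 0x4A 0x94 0x2F 0x5E 0xBC 0x7F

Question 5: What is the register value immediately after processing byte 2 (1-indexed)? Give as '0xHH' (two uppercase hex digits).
Answer: 0x64

Derivation:
After byte 1 (0xC6): reg=0xF0
After byte 2 (0x3E): reg=0x64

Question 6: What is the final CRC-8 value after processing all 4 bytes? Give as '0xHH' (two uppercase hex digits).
After byte 1 (0xC6): reg=0xF0
After byte 2 (0x3E): reg=0x64
After byte 3 (0xAF): reg=0x7F
After byte 4 (0xA1): reg=0x14

Answer: 0x14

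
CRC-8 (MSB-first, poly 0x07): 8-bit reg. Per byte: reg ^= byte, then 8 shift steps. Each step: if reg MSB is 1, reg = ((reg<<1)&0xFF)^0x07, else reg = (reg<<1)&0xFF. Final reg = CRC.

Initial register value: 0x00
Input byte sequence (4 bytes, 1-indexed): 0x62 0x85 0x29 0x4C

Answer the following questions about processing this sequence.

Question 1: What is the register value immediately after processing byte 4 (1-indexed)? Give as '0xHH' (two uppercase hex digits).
Answer: 0x42

Derivation:
After byte 1 (0x62): reg=0x29
After byte 2 (0x85): reg=0x4D
After byte 3 (0x29): reg=0x3B
After byte 4 (0x4C): reg=0x42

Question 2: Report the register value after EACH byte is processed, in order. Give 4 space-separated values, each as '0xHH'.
0x29 0x4D 0x3B 0x42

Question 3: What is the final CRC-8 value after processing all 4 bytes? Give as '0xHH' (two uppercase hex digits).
Answer: 0x42

Derivation:
After byte 1 (0x62): reg=0x29
After byte 2 (0x85): reg=0x4D
After byte 3 (0x29): reg=0x3B
After byte 4 (0x4C): reg=0x42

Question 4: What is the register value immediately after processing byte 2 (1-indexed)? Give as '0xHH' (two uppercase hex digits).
After byte 1 (0x62): reg=0x29
After byte 2 (0x85): reg=0x4D

Answer: 0x4D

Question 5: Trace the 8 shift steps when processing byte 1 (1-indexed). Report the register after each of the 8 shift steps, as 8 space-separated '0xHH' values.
Register before byte 1: 0x00
After XOR with byte 0x62: 0x62

Answer: 0xC4 0x8F 0x19 0x32 0x64 0xC8 0x97 0x29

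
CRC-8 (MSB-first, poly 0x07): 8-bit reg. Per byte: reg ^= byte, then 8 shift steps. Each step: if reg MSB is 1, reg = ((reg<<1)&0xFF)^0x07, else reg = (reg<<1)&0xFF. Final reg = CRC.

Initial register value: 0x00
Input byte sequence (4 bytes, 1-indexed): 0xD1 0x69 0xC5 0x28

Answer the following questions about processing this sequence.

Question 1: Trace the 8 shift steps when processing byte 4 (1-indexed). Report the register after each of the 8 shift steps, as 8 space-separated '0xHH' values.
After byte 1 (0xD1): reg=0x39
After byte 2 (0x69): reg=0xB7
After byte 3 (0xC5): reg=0x59
Register before byte 4: 0x59
After XOR with byte 0x28: 0x71

Answer: 0xE2 0xC3 0x81 0x05 0x0A 0x14 0x28 0x50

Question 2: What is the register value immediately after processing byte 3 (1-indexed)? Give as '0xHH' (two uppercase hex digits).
After byte 1 (0xD1): reg=0x39
After byte 2 (0x69): reg=0xB7
After byte 3 (0xC5): reg=0x59

Answer: 0x59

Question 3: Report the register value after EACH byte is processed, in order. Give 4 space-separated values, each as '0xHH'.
0x39 0xB7 0x59 0x50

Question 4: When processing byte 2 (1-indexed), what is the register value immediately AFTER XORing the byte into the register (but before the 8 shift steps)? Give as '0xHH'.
Register before byte 2: 0x39
Byte 2: 0x69
0x39 XOR 0x69 = 0x50

Answer: 0x50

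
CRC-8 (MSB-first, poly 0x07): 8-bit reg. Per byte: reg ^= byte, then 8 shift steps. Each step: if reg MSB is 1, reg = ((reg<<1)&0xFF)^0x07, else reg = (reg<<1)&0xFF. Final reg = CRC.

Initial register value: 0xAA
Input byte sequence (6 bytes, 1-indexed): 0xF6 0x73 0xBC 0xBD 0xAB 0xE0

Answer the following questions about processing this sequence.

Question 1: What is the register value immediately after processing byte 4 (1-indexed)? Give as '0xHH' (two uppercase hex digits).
Answer: 0x47

Derivation:
After byte 1 (0xF6): reg=0x93
After byte 2 (0x73): reg=0xAE
After byte 3 (0xBC): reg=0x7E
After byte 4 (0xBD): reg=0x47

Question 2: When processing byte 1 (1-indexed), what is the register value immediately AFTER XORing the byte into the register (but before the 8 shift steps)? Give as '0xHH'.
Register before byte 1: 0xAA
Byte 1: 0xF6
0xAA XOR 0xF6 = 0x5C

Answer: 0x5C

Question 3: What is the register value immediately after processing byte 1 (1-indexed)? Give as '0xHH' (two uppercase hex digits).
After byte 1 (0xF6): reg=0x93

Answer: 0x93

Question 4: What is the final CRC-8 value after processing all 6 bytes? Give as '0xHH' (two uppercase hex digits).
After byte 1 (0xF6): reg=0x93
After byte 2 (0x73): reg=0xAE
After byte 3 (0xBC): reg=0x7E
After byte 4 (0xBD): reg=0x47
After byte 5 (0xAB): reg=0x8A
After byte 6 (0xE0): reg=0x11

Answer: 0x11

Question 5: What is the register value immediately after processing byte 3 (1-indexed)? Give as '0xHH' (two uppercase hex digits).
Answer: 0x7E

Derivation:
After byte 1 (0xF6): reg=0x93
After byte 2 (0x73): reg=0xAE
After byte 3 (0xBC): reg=0x7E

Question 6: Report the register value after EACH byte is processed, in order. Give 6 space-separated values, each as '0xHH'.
0x93 0xAE 0x7E 0x47 0x8A 0x11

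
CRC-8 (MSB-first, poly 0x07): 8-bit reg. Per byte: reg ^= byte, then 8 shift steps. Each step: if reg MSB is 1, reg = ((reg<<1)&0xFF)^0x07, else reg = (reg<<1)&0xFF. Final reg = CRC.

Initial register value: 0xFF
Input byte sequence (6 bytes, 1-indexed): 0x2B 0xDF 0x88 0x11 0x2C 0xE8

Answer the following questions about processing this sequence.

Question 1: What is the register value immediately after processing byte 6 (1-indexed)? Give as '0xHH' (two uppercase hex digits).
After byte 1 (0x2B): reg=0x22
After byte 2 (0xDF): reg=0xFD
After byte 3 (0x88): reg=0x4C
After byte 4 (0x11): reg=0x94
After byte 5 (0x2C): reg=0x21
After byte 6 (0xE8): reg=0x71

Answer: 0x71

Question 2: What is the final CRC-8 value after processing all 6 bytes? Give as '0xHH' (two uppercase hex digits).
After byte 1 (0x2B): reg=0x22
After byte 2 (0xDF): reg=0xFD
After byte 3 (0x88): reg=0x4C
After byte 4 (0x11): reg=0x94
After byte 5 (0x2C): reg=0x21
After byte 6 (0xE8): reg=0x71

Answer: 0x71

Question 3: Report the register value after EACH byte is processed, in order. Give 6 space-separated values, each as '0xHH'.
0x22 0xFD 0x4C 0x94 0x21 0x71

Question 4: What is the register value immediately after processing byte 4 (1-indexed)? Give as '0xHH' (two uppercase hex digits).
After byte 1 (0x2B): reg=0x22
After byte 2 (0xDF): reg=0xFD
After byte 3 (0x88): reg=0x4C
After byte 4 (0x11): reg=0x94

Answer: 0x94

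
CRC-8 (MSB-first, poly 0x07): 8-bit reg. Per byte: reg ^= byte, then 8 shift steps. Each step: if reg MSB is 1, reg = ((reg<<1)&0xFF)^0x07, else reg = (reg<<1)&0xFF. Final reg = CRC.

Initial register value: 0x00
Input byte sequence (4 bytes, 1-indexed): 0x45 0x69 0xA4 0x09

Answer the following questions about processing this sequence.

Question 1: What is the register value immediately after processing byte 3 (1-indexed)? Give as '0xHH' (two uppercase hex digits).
After byte 1 (0x45): reg=0xDC
After byte 2 (0x69): reg=0x02
After byte 3 (0xA4): reg=0x7B

Answer: 0x7B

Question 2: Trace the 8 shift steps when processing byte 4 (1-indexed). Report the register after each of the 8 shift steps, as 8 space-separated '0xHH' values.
After byte 1 (0x45): reg=0xDC
After byte 2 (0x69): reg=0x02
After byte 3 (0xA4): reg=0x7B
Register before byte 4: 0x7B
After XOR with byte 0x09: 0x72

Answer: 0xE4 0xCF 0x99 0x35 0x6A 0xD4 0xAF 0x59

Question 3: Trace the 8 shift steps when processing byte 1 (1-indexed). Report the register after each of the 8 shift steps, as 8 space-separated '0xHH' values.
Register before byte 1: 0x00
After XOR with byte 0x45: 0x45

Answer: 0x8A 0x13 0x26 0x4C 0x98 0x37 0x6E 0xDC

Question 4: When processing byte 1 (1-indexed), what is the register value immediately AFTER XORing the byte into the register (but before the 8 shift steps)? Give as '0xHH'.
Answer: 0x45

Derivation:
Register before byte 1: 0x00
Byte 1: 0x45
0x00 XOR 0x45 = 0x45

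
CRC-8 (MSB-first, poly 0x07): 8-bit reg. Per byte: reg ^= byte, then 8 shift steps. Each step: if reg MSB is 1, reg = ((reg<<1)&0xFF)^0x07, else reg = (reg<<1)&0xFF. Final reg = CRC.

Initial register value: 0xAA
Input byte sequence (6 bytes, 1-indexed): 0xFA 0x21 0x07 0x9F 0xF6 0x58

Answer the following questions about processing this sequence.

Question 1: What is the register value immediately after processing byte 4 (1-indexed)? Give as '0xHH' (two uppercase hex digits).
After byte 1 (0xFA): reg=0xB7
After byte 2 (0x21): reg=0xEB
After byte 3 (0x07): reg=0x8A
After byte 4 (0x9F): reg=0x6B

Answer: 0x6B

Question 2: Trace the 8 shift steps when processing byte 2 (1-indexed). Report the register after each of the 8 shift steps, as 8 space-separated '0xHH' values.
Answer: 0x2B 0x56 0xAC 0x5F 0xBE 0x7B 0xF6 0xEB

Derivation:
After byte 1 (0xFA): reg=0xB7
Register before byte 2: 0xB7
After XOR with byte 0x21: 0x96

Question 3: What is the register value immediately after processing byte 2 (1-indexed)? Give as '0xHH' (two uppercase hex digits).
Answer: 0xEB

Derivation:
After byte 1 (0xFA): reg=0xB7
After byte 2 (0x21): reg=0xEB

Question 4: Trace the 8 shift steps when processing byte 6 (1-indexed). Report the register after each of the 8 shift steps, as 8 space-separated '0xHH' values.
After byte 1 (0xFA): reg=0xB7
After byte 2 (0x21): reg=0xEB
After byte 3 (0x07): reg=0x8A
After byte 4 (0x9F): reg=0x6B
After byte 5 (0xF6): reg=0xDA
Register before byte 6: 0xDA
After XOR with byte 0x58: 0x82

Answer: 0x03 0x06 0x0C 0x18 0x30 0x60 0xC0 0x87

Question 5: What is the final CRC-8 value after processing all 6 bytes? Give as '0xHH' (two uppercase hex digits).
After byte 1 (0xFA): reg=0xB7
After byte 2 (0x21): reg=0xEB
After byte 3 (0x07): reg=0x8A
After byte 4 (0x9F): reg=0x6B
After byte 5 (0xF6): reg=0xDA
After byte 6 (0x58): reg=0x87

Answer: 0x87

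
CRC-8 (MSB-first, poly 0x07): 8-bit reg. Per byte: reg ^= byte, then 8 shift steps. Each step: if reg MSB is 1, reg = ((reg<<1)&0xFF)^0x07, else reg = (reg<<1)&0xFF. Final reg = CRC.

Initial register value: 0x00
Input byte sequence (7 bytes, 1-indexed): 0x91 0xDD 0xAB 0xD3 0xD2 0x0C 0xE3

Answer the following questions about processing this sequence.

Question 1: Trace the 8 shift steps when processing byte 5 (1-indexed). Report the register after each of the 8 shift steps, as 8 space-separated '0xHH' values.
After byte 1 (0x91): reg=0xFE
After byte 2 (0xDD): reg=0xE9
After byte 3 (0xAB): reg=0xC9
After byte 4 (0xD3): reg=0x46
Register before byte 5: 0x46
After XOR with byte 0xD2: 0x94

Answer: 0x2F 0x5E 0xBC 0x7F 0xFE 0xFB 0xF1 0xE5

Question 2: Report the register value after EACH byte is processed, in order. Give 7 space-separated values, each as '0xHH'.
0xFE 0xE9 0xC9 0x46 0xE5 0x91 0x59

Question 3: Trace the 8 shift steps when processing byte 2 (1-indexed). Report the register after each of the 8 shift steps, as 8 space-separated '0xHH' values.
After byte 1 (0x91): reg=0xFE
Register before byte 2: 0xFE
After XOR with byte 0xDD: 0x23

Answer: 0x46 0x8C 0x1F 0x3E 0x7C 0xF8 0xF7 0xE9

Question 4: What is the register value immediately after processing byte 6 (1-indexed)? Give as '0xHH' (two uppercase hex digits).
After byte 1 (0x91): reg=0xFE
After byte 2 (0xDD): reg=0xE9
After byte 3 (0xAB): reg=0xC9
After byte 4 (0xD3): reg=0x46
After byte 5 (0xD2): reg=0xE5
After byte 6 (0x0C): reg=0x91

Answer: 0x91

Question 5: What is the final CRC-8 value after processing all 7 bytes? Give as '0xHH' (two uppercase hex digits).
After byte 1 (0x91): reg=0xFE
After byte 2 (0xDD): reg=0xE9
After byte 3 (0xAB): reg=0xC9
After byte 4 (0xD3): reg=0x46
After byte 5 (0xD2): reg=0xE5
After byte 6 (0x0C): reg=0x91
After byte 7 (0xE3): reg=0x59

Answer: 0x59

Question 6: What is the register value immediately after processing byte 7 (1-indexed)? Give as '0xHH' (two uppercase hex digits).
Answer: 0x59

Derivation:
After byte 1 (0x91): reg=0xFE
After byte 2 (0xDD): reg=0xE9
After byte 3 (0xAB): reg=0xC9
After byte 4 (0xD3): reg=0x46
After byte 5 (0xD2): reg=0xE5
After byte 6 (0x0C): reg=0x91
After byte 7 (0xE3): reg=0x59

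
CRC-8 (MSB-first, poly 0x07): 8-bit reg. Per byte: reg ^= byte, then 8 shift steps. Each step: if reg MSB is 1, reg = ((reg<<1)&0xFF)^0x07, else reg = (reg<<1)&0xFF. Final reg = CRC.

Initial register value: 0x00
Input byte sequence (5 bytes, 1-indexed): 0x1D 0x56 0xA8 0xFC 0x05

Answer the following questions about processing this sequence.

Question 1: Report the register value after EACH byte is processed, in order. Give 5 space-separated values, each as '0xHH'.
0x53 0x1B 0x10 0x8A 0xA4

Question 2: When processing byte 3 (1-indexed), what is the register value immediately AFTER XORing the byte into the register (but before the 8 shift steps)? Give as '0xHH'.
Answer: 0xB3

Derivation:
Register before byte 3: 0x1B
Byte 3: 0xA8
0x1B XOR 0xA8 = 0xB3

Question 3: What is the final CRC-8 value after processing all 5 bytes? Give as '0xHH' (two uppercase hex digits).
After byte 1 (0x1D): reg=0x53
After byte 2 (0x56): reg=0x1B
After byte 3 (0xA8): reg=0x10
After byte 4 (0xFC): reg=0x8A
After byte 5 (0x05): reg=0xA4

Answer: 0xA4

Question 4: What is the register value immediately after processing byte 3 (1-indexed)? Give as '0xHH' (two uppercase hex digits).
After byte 1 (0x1D): reg=0x53
After byte 2 (0x56): reg=0x1B
After byte 3 (0xA8): reg=0x10

Answer: 0x10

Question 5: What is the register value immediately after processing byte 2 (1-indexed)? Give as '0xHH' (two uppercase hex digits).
After byte 1 (0x1D): reg=0x53
After byte 2 (0x56): reg=0x1B

Answer: 0x1B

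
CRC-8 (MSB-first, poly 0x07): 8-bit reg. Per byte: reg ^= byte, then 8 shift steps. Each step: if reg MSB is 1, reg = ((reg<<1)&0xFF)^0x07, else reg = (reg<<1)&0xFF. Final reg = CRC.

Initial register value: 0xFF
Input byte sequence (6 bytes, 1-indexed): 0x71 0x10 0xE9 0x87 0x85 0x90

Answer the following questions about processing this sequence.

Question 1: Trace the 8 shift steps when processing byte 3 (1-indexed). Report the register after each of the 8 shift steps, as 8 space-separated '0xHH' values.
After byte 1 (0x71): reg=0xA3
After byte 2 (0x10): reg=0x10
Register before byte 3: 0x10
After XOR with byte 0xE9: 0xF9

Answer: 0xF5 0xED 0xDD 0xBD 0x7D 0xFA 0xF3 0xE1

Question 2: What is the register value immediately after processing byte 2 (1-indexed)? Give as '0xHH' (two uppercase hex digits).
After byte 1 (0x71): reg=0xA3
After byte 2 (0x10): reg=0x10

Answer: 0x10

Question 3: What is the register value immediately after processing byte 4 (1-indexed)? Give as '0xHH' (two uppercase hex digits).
After byte 1 (0x71): reg=0xA3
After byte 2 (0x10): reg=0x10
After byte 3 (0xE9): reg=0xE1
After byte 4 (0x87): reg=0x35

Answer: 0x35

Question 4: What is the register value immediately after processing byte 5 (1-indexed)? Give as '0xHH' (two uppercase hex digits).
Answer: 0x19

Derivation:
After byte 1 (0x71): reg=0xA3
After byte 2 (0x10): reg=0x10
After byte 3 (0xE9): reg=0xE1
After byte 4 (0x87): reg=0x35
After byte 5 (0x85): reg=0x19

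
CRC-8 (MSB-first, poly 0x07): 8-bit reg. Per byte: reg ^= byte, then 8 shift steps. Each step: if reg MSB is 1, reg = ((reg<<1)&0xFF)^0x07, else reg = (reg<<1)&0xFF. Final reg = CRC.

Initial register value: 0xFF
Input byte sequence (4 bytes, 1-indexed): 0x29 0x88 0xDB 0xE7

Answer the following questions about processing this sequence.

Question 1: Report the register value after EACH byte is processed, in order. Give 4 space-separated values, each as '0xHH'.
0x2C 0x75 0x43 0x75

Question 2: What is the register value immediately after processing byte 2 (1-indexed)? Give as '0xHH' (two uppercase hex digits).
After byte 1 (0x29): reg=0x2C
After byte 2 (0x88): reg=0x75

Answer: 0x75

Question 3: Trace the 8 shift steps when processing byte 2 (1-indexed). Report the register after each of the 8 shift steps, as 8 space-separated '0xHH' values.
Answer: 0x4F 0x9E 0x3B 0x76 0xEC 0xDF 0xB9 0x75

Derivation:
After byte 1 (0x29): reg=0x2C
Register before byte 2: 0x2C
After XOR with byte 0x88: 0xA4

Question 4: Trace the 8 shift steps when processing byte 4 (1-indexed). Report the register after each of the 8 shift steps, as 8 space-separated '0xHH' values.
Answer: 0x4F 0x9E 0x3B 0x76 0xEC 0xDF 0xB9 0x75

Derivation:
After byte 1 (0x29): reg=0x2C
After byte 2 (0x88): reg=0x75
After byte 3 (0xDB): reg=0x43
Register before byte 4: 0x43
After XOR with byte 0xE7: 0xA4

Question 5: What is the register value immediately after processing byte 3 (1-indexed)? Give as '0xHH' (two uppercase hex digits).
After byte 1 (0x29): reg=0x2C
After byte 2 (0x88): reg=0x75
After byte 3 (0xDB): reg=0x43

Answer: 0x43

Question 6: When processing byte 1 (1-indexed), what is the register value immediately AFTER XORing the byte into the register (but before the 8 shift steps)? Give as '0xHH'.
Answer: 0xD6

Derivation:
Register before byte 1: 0xFF
Byte 1: 0x29
0xFF XOR 0x29 = 0xD6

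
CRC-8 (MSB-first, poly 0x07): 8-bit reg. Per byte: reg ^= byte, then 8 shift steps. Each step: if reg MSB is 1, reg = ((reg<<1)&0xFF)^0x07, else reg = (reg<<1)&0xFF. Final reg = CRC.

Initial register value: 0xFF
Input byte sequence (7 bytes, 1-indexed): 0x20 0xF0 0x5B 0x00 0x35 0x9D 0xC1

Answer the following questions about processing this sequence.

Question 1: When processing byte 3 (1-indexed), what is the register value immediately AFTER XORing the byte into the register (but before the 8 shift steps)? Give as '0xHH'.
Register before byte 3: 0xA7
Byte 3: 0x5B
0xA7 XOR 0x5B = 0xFC

Answer: 0xFC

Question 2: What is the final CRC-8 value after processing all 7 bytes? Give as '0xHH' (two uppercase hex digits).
After byte 1 (0x20): reg=0x13
After byte 2 (0xF0): reg=0xA7
After byte 3 (0x5B): reg=0xFA
After byte 4 (0x00): reg=0xE8
After byte 5 (0x35): reg=0x1D
After byte 6 (0x9D): reg=0x89
After byte 7 (0xC1): reg=0xFF

Answer: 0xFF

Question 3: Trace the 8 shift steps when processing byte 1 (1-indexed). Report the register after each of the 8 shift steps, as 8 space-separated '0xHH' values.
Answer: 0xB9 0x75 0xEA 0xD3 0xA1 0x45 0x8A 0x13

Derivation:
Register before byte 1: 0xFF
After XOR with byte 0x20: 0xDF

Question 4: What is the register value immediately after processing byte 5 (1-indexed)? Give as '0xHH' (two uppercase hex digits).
Answer: 0x1D

Derivation:
After byte 1 (0x20): reg=0x13
After byte 2 (0xF0): reg=0xA7
After byte 3 (0x5B): reg=0xFA
After byte 4 (0x00): reg=0xE8
After byte 5 (0x35): reg=0x1D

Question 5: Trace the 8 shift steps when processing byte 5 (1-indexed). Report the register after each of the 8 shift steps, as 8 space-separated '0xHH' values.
After byte 1 (0x20): reg=0x13
After byte 2 (0xF0): reg=0xA7
After byte 3 (0x5B): reg=0xFA
After byte 4 (0x00): reg=0xE8
Register before byte 5: 0xE8
After XOR with byte 0x35: 0xDD

Answer: 0xBD 0x7D 0xFA 0xF3 0xE1 0xC5 0x8D 0x1D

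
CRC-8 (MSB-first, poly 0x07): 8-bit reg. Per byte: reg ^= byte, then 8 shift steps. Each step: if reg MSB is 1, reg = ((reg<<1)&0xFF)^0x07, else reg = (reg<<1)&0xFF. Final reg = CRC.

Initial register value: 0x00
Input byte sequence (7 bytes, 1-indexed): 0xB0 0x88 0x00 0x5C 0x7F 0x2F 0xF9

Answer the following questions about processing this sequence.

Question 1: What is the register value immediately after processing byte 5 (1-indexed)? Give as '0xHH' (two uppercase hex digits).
After byte 1 (0xB0): reg=0x19
After byte 2 (0x88): reg=0xFE
After byte 3 (0x00): reg=0xF4
After byte 4 (0x5C): reg=0x51
After byte 5 (0x7F): reg=0xCA

Answer: 0xCA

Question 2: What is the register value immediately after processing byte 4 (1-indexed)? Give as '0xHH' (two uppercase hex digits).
After byte 1 (0xB0): reg=0x19
After byte 2 (0x88): reg=0xFE
After byte 3 (0x00): reg=0xF4
After byte 4 (0x5C): reg=0x51

Answer: 0x51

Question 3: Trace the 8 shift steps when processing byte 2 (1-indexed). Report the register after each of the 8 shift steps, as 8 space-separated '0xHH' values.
Answer: 0x25 0x4A 0x94 0x2F 0x5E 0xBC 0x7F 0xFE

Derivation:
After byte 1 (0xB0): reg=0x19
Register before byte 2: 0x19
After XOR with byte 0x88: 0x91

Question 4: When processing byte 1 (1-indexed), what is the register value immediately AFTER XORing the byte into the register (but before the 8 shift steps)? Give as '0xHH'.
Answer: 0xB0

Derivation:
Register before byte 1: 0x00
Byte 1: 0xB0
0x00 XOR 0xB0 = 0xB0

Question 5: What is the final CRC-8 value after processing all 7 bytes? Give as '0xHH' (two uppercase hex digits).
After byte 1 (0xB0): reg=0x19
After byte 2 (0x88): reg=0xFE
After byte 3 (0x00): reg=0xF4
After byte 4 (0x5C): reg=0x51
After byte 5 (0x7F): reg=0xCA
After byte 6 (0x2F): reg=0xB5
After byte 7 (0xF9): reg=0xE3

Answer: 0xE3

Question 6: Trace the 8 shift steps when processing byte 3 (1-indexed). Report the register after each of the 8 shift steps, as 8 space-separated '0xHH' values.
Answer: 0xFB 0xF1 0xE5 0xCD 0x9D 0x3D 0x7A 0xF4

Derivation:
After byte 1 (0xB0): reg=0x19
After byte 2 (0x88): reg=0xFE
Register before byte 3: 0xFE
After XOR with byte 0x00: 0xFE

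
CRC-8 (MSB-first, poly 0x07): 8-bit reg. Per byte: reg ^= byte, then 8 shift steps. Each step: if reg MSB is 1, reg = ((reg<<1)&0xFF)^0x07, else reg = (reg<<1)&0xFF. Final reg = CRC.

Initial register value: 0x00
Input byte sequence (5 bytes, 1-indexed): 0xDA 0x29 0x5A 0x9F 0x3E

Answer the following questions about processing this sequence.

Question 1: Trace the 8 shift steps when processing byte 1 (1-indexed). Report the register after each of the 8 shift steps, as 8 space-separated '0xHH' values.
Register before byte 1: 0x00
After XOR with byte 0xDA: 0xDA

Answer: 0xB3 0x61 0xC2 0x83 0x01 0x02 0x04 0x08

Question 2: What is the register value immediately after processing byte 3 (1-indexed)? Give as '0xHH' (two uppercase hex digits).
Answer: 0x3A

Derivation:
After byte 1 (0xDA): reg=0x08
After byte 2 (0x29): reg=0xE7
After byte 3 (0x5A): reg=0x3A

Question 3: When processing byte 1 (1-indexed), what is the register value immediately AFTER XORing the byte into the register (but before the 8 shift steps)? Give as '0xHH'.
Answer: 0xDA

Derivation:
Register before byte 1: 0x00
Byte 1: 0xDA
0x00 XOR 0xDA = 0xDA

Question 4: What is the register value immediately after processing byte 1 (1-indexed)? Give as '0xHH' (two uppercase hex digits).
Answer: 0x08

Derivation:
After byte 1 (0xDA): reg=0x08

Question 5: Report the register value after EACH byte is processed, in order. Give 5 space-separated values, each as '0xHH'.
0x08 0xE7 0x3A 0x72 0xE3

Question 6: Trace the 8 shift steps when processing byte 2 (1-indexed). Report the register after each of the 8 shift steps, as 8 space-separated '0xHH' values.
Answer: 0x42 0x84 0x0F 0x1E 0x3C 0x78 0xF0 0xE7

Derivation:
After byte 1 (0xDA): reg=0x08
Register before byte 2: 0x08
After XOR with byte 0x29: 0x21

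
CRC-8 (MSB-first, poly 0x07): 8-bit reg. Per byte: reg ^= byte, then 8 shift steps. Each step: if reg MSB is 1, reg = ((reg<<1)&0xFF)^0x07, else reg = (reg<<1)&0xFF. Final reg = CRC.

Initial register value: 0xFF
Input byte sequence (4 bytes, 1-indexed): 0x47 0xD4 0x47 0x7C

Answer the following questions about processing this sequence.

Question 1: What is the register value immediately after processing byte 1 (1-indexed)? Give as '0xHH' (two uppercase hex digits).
After byte 1 (0x47): reg=0x21

Answer: 0x21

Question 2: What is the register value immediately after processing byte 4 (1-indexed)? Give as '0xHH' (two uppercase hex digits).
After byte 1 (0x47): reg=0x21
After byte 2 (0xD4): reg=0xC5
After byte 3 (0x47): reg=0x87
After byte 4 (0x7C): reg=0xEF

Answer: 0xEF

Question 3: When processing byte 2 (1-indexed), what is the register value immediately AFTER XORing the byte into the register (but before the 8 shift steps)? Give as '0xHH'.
Answer: 0xF5

Derivation:
Register before byte 2: 0x21
Byte 2: 0xD4
0x21 XOR 0xD4 = 0xF5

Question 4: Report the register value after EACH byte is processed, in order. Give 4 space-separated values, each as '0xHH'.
0x21 0xC5 0x87 0xEF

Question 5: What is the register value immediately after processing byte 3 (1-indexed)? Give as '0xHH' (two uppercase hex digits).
Answer: 0x87

Derivation:
After byte 1 (0x47): reg=0x21
After byte 2 (0xD4): reg=0xC5
After byte 3 (0x47): reg=0x87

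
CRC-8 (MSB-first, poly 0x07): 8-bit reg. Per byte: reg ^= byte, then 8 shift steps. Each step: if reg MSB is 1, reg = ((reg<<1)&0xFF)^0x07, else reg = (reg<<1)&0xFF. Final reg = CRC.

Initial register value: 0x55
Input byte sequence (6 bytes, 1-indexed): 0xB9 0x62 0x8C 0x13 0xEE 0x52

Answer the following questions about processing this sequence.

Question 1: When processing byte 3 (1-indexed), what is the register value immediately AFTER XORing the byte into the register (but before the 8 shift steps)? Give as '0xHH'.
Register before byte 3: 0x96
Byte 3: 0x8C
0x96 XOR 0x8C = 0x1A

Answer: 0x1A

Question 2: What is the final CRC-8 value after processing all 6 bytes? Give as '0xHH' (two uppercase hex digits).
Answer: 0xC8

Derivation:
After byte 1 (0xB9): reg=0x8A
After byte 2 (0x62): reg=0x96
After byte 3 (0x8C): reg=0x46
After byte 4 (0x13): reg=0xAC
After byte 5 (0xEE): reg=0xC9
After byte 6 (0x52): reg=0xC8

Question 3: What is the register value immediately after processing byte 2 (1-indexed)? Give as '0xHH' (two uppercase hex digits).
After byte 1 (0xB9): reg=0x8A
After byte 2 (0x62): reg=0x96

Answer: 0x96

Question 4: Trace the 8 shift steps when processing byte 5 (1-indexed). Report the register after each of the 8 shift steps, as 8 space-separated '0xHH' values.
Answer: 0x84 0x0F 0x1E 0x3C 0x78 0xF0 0xE7 0xC9

Derivation:
After byte 1 (0xB9): reg=0x8A
After byte 2 (0x62): reg=0x96
After byte 3 (0x8C): reg=0x46
After byte 4 (0x13): reg=0xAC
Register before byte 5: 0xAC
After XOR with byte 0xEE: 0x42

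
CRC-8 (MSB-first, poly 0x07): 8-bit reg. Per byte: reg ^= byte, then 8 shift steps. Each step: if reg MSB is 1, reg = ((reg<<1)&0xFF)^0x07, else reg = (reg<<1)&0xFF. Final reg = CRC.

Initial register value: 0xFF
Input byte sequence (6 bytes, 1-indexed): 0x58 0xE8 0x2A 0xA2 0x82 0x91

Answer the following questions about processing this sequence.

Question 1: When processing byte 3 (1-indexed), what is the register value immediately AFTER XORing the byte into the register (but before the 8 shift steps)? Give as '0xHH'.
Answer: 0xCF

Derivation:
Register before byte 3: 0xE5
Byte 3: 0x2A
0xE5 XOR 0x2A = 0xCF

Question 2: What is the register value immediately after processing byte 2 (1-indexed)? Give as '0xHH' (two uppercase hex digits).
After byte 1 (0x58): reg=0x7C
After byte 2 (0xE8): reg=0xE5

Answer: 0xE5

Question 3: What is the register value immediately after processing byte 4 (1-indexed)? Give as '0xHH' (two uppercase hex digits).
After byte 1 (0x58): reg=0x7C
After byte 2 (0xE8): reg=0xE5
After byte 3 (0x2A): reg=0x63
After byte 4 (0xA2): reg=0x49

Answer: 0x49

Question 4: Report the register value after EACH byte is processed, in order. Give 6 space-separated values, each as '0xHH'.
0x7C 0xE5 0x63 0x49 0x7F 0x84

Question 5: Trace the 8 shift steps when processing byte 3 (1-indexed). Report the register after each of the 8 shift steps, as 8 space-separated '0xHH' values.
After byte 1 (0x58): reg=0x7C
After byte 2 (0xE8): reg=0xE5
Register before byte 3: 0xE5
After XOR with byte 0x2A: 0xCF

Answer: 0x99 0x35 0x6A 0xD4 0xAF 0x59 0xB2 0x63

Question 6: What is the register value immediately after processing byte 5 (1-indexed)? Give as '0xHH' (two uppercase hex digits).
Answer: 0x7F

Derivation:
After byte 1 (0x58): reg=0x7C
After byte 2 (0xE8): reg=0xE5
After byte 3 (0x2A): reg=0x63
After byte 4 (0xA2): reg=0x49
After byte 5 (0x82): reg=0x7F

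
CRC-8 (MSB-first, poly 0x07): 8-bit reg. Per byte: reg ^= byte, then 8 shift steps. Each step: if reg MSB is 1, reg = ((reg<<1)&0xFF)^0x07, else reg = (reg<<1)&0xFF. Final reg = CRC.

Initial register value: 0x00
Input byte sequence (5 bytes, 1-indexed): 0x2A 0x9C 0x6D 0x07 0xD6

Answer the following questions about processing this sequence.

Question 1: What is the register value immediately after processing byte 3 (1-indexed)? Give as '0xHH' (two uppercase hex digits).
After byte 1 (0x2A): reg=0xD6
After byte 2 (0x9C): reg=0xF1
After byte 3 (0x6D): reg=0xDD

Answer: 0xDD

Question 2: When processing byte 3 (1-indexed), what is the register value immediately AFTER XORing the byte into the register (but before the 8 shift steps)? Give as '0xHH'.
Answer: 0x9C

Derivation:
Register before byte 3: 0xF1
Byte 3: 0x6D
0xF1 XOR 0x6D = 0x9C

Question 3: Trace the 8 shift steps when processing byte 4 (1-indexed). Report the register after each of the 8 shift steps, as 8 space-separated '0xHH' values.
Answer: 0xB3 0x61 0xC2 0x83 0x01 0x02 0x04 0x08

Derivation:
After byte 1 (0x2A): reg=0xD6
After byte 2 (0x9C): reg=0xF1
After byte 3 (0x6D): reg=0xDD
Register before byte 4: 0xDD
After XOR with byte 0x07: 0xDA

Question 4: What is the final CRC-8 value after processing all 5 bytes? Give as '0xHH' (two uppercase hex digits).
After byte 1 (0x2A): reg=0xD6
After byte 2 (0x9C): reg=0xF1
After byte 3 (0x6D): reg=0xDD
After byte 4 (0x07): reg=0x08
After byte 5 (0xD6): reg=0x14

Answer: 0x14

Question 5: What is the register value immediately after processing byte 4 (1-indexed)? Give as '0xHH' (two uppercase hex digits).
After byte 1 (0x2A): reg=0xD6
After byte 2 (0x9C): reg=0xF1
After byte 3 (0x6D): reg=0xDD
After byte 4 (0x07): reg=0x08

Answer: 0x08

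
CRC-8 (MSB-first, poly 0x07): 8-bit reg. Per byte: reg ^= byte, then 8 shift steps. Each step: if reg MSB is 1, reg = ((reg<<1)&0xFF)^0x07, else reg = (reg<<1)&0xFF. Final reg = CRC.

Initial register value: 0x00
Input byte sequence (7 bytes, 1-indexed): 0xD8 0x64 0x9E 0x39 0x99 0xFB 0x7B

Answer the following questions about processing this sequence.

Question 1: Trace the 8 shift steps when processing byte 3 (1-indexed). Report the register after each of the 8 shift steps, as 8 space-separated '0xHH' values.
After byte 1 (0xD8): reg=0x06
After byte 2 (0x64): reg=0x29
Register before byte 3: 0x29
After XOR with byte 0x9E: 0xB7

Answer: 0x69 0xD2 0xA3 0x41 0x82 0x03 0x06 0x0C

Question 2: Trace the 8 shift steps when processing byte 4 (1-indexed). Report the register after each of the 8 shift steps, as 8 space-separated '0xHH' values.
Answer: 0x6A 0xD4 0xAF 0x59 0xB2 0x63 0xC6 0x8B

Derivation:
After byte 1 (0xD8): reg=0x06
After byte 2 (0x64): reg=0x29
After byte 3 (0x9E): reg=0x0C
Register before byte 4: 0x0C
After XOR with byte 0x39: 0x35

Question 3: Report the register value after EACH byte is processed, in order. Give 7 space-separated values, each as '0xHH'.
0x06 0x29 0x0C 0x8B 0x7E 0x92 0x91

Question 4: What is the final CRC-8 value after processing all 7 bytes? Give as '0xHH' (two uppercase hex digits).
Answer: 0x91

Derivation:
After byte 1 (0xD8): reg=0x06
After byte 2 (0x64): reg=0x29
After byte 3 (0x9E): reg=0x0C
After byte 4 (0x39): reg=0x8B
After byte 5 (0x99): reg=0x7E
After byte 6 (0xFB): reg=0x92
After byte 7 (0x7B): reg=0x91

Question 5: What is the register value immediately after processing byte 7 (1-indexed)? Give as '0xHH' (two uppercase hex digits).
Answer: 0x91

Derivation:
After byte 1 (0xD8): reg=0x06
After byte 2 (0x64): reg=0x29
After byte 3 (0x9E): reg=0x0C
After byte 4 (0x39): reg=0x8B
After byte 5 (0x99): reg=0x7E
After byte 6 (0xFB): reg=0x92
After byte 7 (0x7B): reg=0x91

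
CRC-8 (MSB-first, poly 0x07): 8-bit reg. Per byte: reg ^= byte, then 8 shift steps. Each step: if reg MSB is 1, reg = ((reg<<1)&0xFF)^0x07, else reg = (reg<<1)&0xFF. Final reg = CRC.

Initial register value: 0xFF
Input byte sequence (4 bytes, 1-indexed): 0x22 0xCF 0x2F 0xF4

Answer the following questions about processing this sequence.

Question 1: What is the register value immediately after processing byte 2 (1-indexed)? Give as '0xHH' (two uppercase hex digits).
Answer: 0x30

Derivation:
After byte 1 (0x22): reg=0x1D
After byte 2 (0xCF): reg=0x30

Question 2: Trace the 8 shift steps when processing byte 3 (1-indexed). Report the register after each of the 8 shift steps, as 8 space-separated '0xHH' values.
After byte 1 (0x22): reg=0x1D
After byte 2 (0xCF): reg=0x30
Register before byte 3: 0x30
After XOR with byte 0x2F: 0x1F

Answer: 0x3E 0x7C 0xF8 0xF7 0xE9 0xD5 0xAD 0x5D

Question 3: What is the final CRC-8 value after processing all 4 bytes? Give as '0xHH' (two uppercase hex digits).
After byte 1 (0x22): reg=0x1D
After byte 2 (0xCF): reg=0x30
After byte 3 (0x2F): reg=0x5D
After byte 4 (0xF4): reg=0x56

Answer: 0x56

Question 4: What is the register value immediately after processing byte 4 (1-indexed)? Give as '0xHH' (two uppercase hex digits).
After byte 1 (0x22): reg=0x1D
After byte 2 (0xCF): reg=0x30
After byte 3 (0x2F): reg=0x5D
After byte 4 (0xF4): reg=0x56

Answer: 0x56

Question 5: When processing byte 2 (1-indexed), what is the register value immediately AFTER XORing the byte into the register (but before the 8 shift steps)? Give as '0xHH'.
Answer: 0xD2

Derivation:
Register before byte 2: 0x1D
Byte 2: 0xCF
0x1D XOR 0xCF = 0xD2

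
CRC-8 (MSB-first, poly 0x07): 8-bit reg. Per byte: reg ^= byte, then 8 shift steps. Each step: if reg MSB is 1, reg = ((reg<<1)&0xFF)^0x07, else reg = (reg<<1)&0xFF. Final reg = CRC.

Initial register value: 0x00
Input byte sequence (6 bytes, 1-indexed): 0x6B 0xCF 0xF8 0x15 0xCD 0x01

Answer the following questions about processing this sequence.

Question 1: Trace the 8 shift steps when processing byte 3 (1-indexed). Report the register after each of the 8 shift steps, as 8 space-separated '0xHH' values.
After byte 1 (0x6B): reg=0x16
After byte 2 (0xCF): reg=0x01
Register before byte 3: 0x01
After XOR with byte 0xF8: 0xF9

Answer: 0xF5 0xED 0xDD 0xBD 0x7D 0xFA 0xF3 0xE1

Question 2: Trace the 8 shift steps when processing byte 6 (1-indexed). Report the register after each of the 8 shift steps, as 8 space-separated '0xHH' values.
Answer: 0x58 0xB0 0x67 0xCE 0x9B 0x31 0x62 0xC4

Derivation:
After byte 1 (0x6B): reg=0x16
After byte 2 (0xCF): reg=0x01
After byte 3 (0xF8): reg=0xE1
After byte 4 (0x15): reg=0xC2
After byte 5 (0xCD): reg=0x2D
Register before byte 6: 0x2D
After XOR with byte 0x01: 0x2C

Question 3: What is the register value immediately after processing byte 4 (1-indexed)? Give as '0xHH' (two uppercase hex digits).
Answer: 0xC2

Derivation:
After byte 1 (0x6B): reg=0x16
After byte 2 (0xCF): reg=0x01
After byte 3 (0xF8): reg=0xE1
After byte 4 (0x15): reg=0xC2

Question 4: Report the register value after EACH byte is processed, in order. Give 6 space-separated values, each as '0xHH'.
0x16 0x01 0xE1 0xC2 0x2D 0xC4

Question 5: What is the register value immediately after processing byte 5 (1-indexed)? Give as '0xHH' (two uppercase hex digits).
Answer: 0x2D

Derivation:
After byte 1 (0x6B): reg=0x16
After byte 2 (0xCF): reg=0x01
After byte 3 (0xF8): reg=0xE1
After byte 4 (0x15): reg=0xC2
After byte 5 (0xCD): reg=0x2D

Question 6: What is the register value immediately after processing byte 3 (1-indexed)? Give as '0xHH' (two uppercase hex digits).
Answer: 0xE1

Derivation:
After byte 1 (0x6B): reg=0x16
After byte 2 (0xCF): reg=0x01
After byte 3 (0xF8): reg=0xE1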